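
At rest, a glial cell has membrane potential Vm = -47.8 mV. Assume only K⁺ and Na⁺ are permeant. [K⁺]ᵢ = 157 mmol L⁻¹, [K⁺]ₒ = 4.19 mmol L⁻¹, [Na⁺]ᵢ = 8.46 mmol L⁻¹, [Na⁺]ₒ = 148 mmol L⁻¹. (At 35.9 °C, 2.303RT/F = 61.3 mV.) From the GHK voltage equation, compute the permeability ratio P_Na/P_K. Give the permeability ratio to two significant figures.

0.15

Let α = P_Na/P_K. GHK: Vm = 61.3·log₁₀[(Kₒ + α·Naₒ)/(Kᵢ + α·Naᵢ)].
10^(Vm/61.3) = 10^(-47.8/61.3) = 0.16605
So 0.16605·(Kᵢ + α·Naᵢ) = Kₒ + α·Naₒ → α = (0.16605·157.0 − 4.19) / (148.0 − 0.16605·8.46)
α = (26.07 − 4.19) / (148.0 − 1.405) = 21.88/146.6 = 0.1492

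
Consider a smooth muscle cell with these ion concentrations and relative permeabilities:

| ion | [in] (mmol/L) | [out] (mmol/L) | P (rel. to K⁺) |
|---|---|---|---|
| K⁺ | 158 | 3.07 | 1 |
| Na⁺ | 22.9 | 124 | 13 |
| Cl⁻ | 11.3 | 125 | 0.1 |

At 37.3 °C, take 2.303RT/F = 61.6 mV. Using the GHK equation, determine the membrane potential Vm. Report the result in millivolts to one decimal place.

33.1 mV

Vm = 61.6 · log₁₀[(Σ P·[cation]ₒ + Σ P·[anion]ᵢ) / (Σ P·[cation]ᵢ + Σ P·[anion]ₒ)]
Numerator = 1×3.07 + 13×124 + 0.1×11.3 = 1616
Denominator = 1×158 + 13×22.9 + 0.1×125 = 468.2
Vm = 61.6 · log₁₀(3.4519) = 61.6 × (0.5381) = 33.14 mV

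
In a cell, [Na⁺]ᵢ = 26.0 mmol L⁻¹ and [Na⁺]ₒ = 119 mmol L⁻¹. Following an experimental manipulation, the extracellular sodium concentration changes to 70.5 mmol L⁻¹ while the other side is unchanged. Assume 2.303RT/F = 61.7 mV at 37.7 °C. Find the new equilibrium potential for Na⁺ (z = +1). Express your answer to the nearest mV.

27 mV

After the shift: [Na⁺]_out = 70.5, [Na⁺]_in = 26.0 mmol L⁻¹.
E_new = (61.7/1)·log₁₀(70.5/26.0) = 61.70 · (0.4332) = 26.73 mV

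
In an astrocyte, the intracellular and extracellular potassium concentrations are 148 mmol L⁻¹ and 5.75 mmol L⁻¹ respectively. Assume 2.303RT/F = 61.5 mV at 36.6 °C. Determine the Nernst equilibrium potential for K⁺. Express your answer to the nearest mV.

E = (61.5/z) · log₁₀([K⁺]_out/[K⁺]_in) with z = +1.
= (61.5/1) · log₁₀(5.75/148) = 61.50 · log₁₀(0.03885)
= 61.50 · (-1.4106) = -86.75 mV

-87 mV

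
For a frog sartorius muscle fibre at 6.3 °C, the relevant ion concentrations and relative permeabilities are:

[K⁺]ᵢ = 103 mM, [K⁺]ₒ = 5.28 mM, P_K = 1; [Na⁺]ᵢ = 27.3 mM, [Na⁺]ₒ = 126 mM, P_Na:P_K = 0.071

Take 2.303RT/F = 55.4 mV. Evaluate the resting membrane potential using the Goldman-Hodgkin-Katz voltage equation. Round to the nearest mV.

-48 mV

Vm = 55.4 · log₁₀[(Σ P·[cation]ₒ + Σ P·[anion]ᵢ) / (Σ P·[cation]ᵢ + Σ P·[anion]ₒ)]
Numerator = 1×5.28 + 0.071×126 = 14.23
Denominator = 1×103 + 0.071×27.3 = 104.9
Vm = 55.4 · log₁₀(0.13557) = 55.4 × (-0.8679) = -48.08 mV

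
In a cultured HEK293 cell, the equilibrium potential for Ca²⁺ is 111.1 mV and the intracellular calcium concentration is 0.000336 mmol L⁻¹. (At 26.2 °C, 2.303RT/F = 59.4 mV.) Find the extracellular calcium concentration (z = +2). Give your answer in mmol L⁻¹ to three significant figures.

Nernst: E = (59.4/2) · log₁₀([out]/[in]), so log₁₀([out]/[in]) = 111.1 × 2 / 59.4 = 3.7407.
[out]/[in] = 10^(3.7407) = 5505.
[out] = 5505 × 0.000336 = 1.85 mmol L⁻¹.

1.85 mmol L⁻¹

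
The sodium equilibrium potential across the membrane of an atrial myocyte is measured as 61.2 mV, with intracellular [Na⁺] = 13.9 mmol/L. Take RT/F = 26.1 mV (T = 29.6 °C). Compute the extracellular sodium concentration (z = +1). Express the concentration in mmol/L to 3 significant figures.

145 mmol/L

Nernst: E = (26.1/1) · ln([out]/[in]), so ln([out]/[in]) = 61.2 × 1 / 26.1 = 2.3448.
[out]/[in] = e^(2.3448) = 10.43.
[out] = 10.43 × 13.9 = 145 mmol/L.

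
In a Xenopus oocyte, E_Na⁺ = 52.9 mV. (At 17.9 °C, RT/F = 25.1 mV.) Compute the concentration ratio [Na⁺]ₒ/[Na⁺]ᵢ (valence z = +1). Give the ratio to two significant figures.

8.2

ln([out]/[in]) = E·z/(25.1) = 52.9 × 1 / 25.1 = 2.1076
[out]/[in] = e^(2.1076) = 8.228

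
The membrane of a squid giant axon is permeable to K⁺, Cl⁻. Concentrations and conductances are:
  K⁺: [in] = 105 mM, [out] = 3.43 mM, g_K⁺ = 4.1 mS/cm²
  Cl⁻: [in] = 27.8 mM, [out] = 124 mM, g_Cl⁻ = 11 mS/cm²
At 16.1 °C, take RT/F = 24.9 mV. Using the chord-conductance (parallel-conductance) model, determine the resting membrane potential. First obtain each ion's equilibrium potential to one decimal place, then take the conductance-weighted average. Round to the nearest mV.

-50 mV

E_K⁺ = (24.9/1)·ln(3.43/105) = -85.2 mV
E_Cl⁻ = (24.9/-1)·ln(124/27.8) = -37.2 mV
Vm = (Σ gᵢEᵢ)/(Σ gᵢ) = (4.1·-85.2 + 11·-37.2) / (4.1 + 11)
= -758.52 / 15.1 = -50.23 mV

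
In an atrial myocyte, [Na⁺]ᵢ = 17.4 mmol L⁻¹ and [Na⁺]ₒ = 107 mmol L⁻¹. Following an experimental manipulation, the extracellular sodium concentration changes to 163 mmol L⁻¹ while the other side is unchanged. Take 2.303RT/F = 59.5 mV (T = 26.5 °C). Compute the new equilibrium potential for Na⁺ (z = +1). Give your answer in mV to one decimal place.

57.8 mV

After the shift: [Na⁺]_out = 163, [Na⁺]_in = 17.4 mmol L⁻¹.
E_new = (59.5/1)·log₁₀(163/17.4) = 59.50 · (0.9716) = 57.81 mV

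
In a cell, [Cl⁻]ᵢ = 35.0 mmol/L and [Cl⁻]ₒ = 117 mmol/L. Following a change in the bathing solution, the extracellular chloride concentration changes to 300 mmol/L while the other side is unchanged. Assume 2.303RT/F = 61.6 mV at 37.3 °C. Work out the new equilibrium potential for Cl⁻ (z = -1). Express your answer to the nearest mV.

After the shift: [Cl⁻]_out = 300, [Cl⁻]_in = 35.0 mmol/L.
E_new = (61.6/-1)·log₁₀(300/35.0) = -61.60 · (0.9331) = -57.48 mV

-57 mV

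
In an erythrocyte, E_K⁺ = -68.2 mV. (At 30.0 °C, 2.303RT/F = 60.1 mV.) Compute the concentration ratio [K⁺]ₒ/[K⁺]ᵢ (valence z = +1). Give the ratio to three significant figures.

0.0733

log₁₀([out]/[in]) = E·z/(60.1) = -68.2 × 1 / 60.1 = -1.1348
[out]/[in] = 10^(-1.1348) = 0.07332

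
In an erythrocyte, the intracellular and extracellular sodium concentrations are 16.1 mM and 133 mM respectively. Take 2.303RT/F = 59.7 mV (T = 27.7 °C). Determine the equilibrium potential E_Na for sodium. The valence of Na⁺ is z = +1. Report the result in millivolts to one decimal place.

E = (59.7/z) · log₁₀([Na⁺]_out/[Na⁺]_in) with z = +1.
= (59.7/1) · log₁₀(133/16.1) = 59.70 · log₁₀(8.261)
= 59.70 · (0.9170) = 54.75 mV

54.7 mV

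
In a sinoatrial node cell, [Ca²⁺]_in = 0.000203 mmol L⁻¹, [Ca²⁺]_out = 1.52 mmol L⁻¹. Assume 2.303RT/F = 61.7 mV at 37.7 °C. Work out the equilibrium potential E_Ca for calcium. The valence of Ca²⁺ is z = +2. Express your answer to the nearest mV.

E = (61.7/z) · log₁₀([Ca²⁺]_out/[Ca²⁺]_in) with z = +2.
= (61.7/2) · log₁₀(1.52/0.000203) = 30.85 · log₁₀(7488)
= 30.85 · (3.8743) = 119.52 mV

120 mV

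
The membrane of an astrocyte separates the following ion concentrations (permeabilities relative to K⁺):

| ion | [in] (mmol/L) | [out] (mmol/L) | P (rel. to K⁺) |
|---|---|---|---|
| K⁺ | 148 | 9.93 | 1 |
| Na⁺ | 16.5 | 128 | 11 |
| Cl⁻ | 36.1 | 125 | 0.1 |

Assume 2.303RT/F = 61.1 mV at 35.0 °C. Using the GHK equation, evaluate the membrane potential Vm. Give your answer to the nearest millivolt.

38 mV

Vm = 61.1 · log₁₀[(Σ P·[cation]ₒ + Σ P·[anion]ᵢ) / (Σ P·[cation]ᵢ + Σ P·[anion]ₒ)]
Numerator = 1×9.93 + 11×128 + 0.1×36.1 = 1422
Denominator = 1×148 + 11×16.5 + 0.1×125 = 342
Vm = 61.1 · log₁₀(4.1565) = 61.1 × (0.6187) = 37.80 mV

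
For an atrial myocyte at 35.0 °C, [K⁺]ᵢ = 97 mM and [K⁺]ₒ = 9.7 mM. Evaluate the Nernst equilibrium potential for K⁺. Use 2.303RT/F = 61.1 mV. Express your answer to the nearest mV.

E = (61.1/z) · log₁₀([K⁺]_out/[K⁺]_in) with z = +1.
= (61.1/1) · log₁₀(9.7/97) = 61.10 · log₁₀(0.1)
= 61.10 · (-1.0000) = -61.10 mV

-61 mV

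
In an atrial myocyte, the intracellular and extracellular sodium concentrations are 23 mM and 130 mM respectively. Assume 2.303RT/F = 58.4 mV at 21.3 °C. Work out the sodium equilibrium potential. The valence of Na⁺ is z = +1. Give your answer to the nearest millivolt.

E = (58.4/z) · log₁₀([Na⁺]_out/[Na⁺]_in) with z = +1.
= (58.4/1) · log₁₀(130/23) = 58.40 · log₁₀(5.652)
= 58.40 · (0.7522) = 43.93 mV

44 mV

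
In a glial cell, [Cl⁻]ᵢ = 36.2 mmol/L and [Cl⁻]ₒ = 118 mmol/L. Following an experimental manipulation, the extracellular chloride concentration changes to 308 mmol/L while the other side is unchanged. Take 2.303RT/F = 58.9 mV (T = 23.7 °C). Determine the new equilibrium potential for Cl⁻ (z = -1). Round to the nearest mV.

After the shift: [Cl⁻]_out = 308, [Cl⁻]_in = 36.2 mmol/L.
E_new = (58.9/-1)·log₁₀(308/36.2) = -58.90 · (0.9298) = -54.77 mV

-55 mV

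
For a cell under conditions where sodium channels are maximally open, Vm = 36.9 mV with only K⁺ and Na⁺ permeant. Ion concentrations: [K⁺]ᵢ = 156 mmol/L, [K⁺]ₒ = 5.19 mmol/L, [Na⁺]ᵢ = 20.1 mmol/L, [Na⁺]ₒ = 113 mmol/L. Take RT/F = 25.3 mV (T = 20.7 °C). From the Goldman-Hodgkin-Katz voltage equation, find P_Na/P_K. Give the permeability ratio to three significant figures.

Let α = P_Na/P_K. GHK: Vm = 25.3·ln[(Kₒ + α·Naₒ)/(Kᵢ + α·Naᵢ)].
e^(Vm/25.3) = e^(36.9/25.3) = 4.2995
So 4.2995·(Kᵢ + α·Naᵢ) = Kₒ + α·Naₒ → α = (4.2995·156.0 − 5.19) / (113.0 − 4.2995·20.1)
α = (670.7 − 5.19) / (113.0 − 86.42) = 665.5/26.58 = 25.04

25.0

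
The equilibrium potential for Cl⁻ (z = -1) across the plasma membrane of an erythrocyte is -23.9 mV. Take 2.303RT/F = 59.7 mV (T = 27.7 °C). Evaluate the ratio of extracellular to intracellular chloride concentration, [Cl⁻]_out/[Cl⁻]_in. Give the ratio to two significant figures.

log₁₀([out]/[in]) = E·z/(59.7) = -23.9 × -1 / 59.7 = 0.4003
[out]/[in] = 10^(0.4003) = 2.514

2.5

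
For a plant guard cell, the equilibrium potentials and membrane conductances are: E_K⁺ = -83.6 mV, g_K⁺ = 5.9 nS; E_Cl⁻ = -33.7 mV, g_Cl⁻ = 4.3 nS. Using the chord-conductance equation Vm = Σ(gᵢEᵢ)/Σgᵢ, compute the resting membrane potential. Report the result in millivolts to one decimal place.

Σ gᵢEᵢ = 5.9·(-83.6) + 4.3·(-33.7) = -638.15
Σ gᵢ = 5.9 + 4.3 = 10.2
Vm = -638.15 / 10.2 = -62.56 mV

-62.6 mV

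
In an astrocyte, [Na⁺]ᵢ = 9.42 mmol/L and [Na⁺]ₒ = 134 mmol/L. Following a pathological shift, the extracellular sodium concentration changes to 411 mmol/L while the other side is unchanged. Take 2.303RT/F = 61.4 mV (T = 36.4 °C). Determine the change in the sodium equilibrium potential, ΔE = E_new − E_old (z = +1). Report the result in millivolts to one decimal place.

E_old = (61.4/1)·log₁₀(134/9.42) = 70.80 mV
E_new = (61.4/1)·log₁₀(411/9.42) = 100.68 mV
ΔE = 100.68 − (70.80) = 29.89 mV

29.9 mV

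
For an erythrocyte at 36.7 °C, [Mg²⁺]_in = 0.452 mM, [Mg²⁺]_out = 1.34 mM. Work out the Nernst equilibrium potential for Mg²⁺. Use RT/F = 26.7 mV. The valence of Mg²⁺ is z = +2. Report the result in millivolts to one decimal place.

E = (26.7/z) · ln([Mg²⁺]_out/[Mg²⁺]_in) with z = +2.
= (26.7/2) · ln(1.34/0.452) = 13.35 · ln(2.965)
= 13.35 · (1.0867) = 14.51 mV

14.5 mV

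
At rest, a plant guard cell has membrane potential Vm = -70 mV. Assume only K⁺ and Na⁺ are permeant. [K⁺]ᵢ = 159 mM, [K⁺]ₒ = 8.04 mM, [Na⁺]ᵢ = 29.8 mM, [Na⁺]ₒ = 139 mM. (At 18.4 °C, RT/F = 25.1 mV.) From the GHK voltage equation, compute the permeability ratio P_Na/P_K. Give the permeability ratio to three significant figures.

0.0127

Let α = P_Na/P_K. GHK: Vm = 25.1·ln[(Kₒ + α·Naₒ)/(Kᵢ + α·Naᵢ)].
e^(Vm/25.1) = e^(-70.0/25.1) = 0.061492
So 0.061492·(Kᵢ + α·Naᵢ) = Kₒ + α·Naₒ → α = (0.061492·159.0 − 8.04) / (139.0 − 0.061492·29.8)
α = (9.777 − 8.04) / (139.0 − 1.832) = 1.737/137.2 = 0.01267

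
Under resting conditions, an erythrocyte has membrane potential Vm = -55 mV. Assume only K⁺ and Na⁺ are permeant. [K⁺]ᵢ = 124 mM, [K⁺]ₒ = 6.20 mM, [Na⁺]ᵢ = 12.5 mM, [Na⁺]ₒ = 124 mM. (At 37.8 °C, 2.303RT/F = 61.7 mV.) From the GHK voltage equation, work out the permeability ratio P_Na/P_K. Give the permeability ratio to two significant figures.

Let α = P_Na/P_K. GHK: Vm = 61.7·log₁₀[(Kₒ + α·Naₒ)/(Kᵢ + α·Naᵢ)].
10^(Vm/61.7) = 10^(-55.0/61.7) = 0.12841
So 0.12841·(Kᵢ + α·Naᵢ) = Kₒ + α·Naₒ → α = (0.12841·124.0 − 6.2) / (124.0 − 0.12841·12.5)
α = (15.92 − 6.2) / (124.0 − 1.605) = 9.723/122.4 = 0.07944

0.079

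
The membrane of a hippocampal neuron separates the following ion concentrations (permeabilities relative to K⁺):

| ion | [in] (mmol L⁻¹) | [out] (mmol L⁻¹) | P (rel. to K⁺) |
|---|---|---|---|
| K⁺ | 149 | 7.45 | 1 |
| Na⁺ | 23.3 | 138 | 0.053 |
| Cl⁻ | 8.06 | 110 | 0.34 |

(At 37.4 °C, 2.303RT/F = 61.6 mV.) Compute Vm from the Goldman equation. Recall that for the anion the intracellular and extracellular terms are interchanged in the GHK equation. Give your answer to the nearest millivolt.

Vm = 61.6 · log₁₀[(Σ P·[cation]ₒ + Σ P·[anion]ᵢ) / (Σ P·[cation]ᵢ + Σ P·[anion]ₒ)]
Numerator = 1×7.45 + 0.053×138 + 0.34×8.06 = 17.5
Denominator = 1×149 + 0.053×23.3 + 0.34×110 = 187.6
Vm = 61.6 · log₁₀(0.09329) = 61.6 × (-1.0302) = -63.46 mV

-63 mV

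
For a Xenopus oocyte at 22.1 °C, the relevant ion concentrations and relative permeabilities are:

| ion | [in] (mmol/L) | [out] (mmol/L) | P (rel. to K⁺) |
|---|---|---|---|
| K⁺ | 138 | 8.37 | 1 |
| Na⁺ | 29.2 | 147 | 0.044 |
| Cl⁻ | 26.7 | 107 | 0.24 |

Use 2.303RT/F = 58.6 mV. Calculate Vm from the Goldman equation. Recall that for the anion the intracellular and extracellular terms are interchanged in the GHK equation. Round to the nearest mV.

Vm = 58.6 · log₁₀[(Σ P·[cation]ₒ + Σ P·[anion]ᵢ) / (Σ P·[cation]ᵢ + Σ P·[anion]ₒ)]
Numerator = 1×8.37 + 0.044×147 + 0.24×26.7 = 21.25
Denominator = 1×138 + 0.044×29.2 + 0.24×107 = 165
Vm = 58.6 · log₁₀(0.12879) = 58.6 × (-0.8901) = -52.16 mV

-52 mV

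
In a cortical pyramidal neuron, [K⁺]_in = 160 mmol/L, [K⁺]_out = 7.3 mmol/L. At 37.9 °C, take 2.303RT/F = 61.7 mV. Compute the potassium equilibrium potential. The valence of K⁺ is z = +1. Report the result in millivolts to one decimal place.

-82.7 mV

E = (61.7/z) · log₁₀([K⁺]_out/[K⁺]_in) with z = +1.
= (61.7/1) · log₁₀(7.3/160) = 61.70 · log₁₀(0.04562)
= 61.70 · (-1.3408) = -82.73 mV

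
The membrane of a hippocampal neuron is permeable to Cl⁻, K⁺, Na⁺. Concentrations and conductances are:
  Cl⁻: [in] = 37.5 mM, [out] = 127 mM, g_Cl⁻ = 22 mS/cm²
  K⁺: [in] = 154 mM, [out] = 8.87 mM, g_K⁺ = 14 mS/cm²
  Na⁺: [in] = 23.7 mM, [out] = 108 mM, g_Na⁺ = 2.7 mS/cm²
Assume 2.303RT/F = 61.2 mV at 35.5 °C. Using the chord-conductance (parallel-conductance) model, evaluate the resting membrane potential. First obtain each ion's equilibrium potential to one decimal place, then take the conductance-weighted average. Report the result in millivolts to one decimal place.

E_Cl⁻ = (61.2/-1)·log₁₀(127/37.5) = -32.4 mV
E_K⁺ = (61.2/1)·log₁₀(8.87/154) = -75.9 mV
E_Na⁺ = (61.2/1)·log₁₀(108/23.7) = 40.3 mV
Vm = (Σ gᵢEᵢ)/(Σ gᵢ) = (22·-32.4 + 14·-75.9 + 2.7·40.3) / (22 + 14 + 2.7)
= -1666.59 / 38.7 = -43.06 mV

-43.1 mV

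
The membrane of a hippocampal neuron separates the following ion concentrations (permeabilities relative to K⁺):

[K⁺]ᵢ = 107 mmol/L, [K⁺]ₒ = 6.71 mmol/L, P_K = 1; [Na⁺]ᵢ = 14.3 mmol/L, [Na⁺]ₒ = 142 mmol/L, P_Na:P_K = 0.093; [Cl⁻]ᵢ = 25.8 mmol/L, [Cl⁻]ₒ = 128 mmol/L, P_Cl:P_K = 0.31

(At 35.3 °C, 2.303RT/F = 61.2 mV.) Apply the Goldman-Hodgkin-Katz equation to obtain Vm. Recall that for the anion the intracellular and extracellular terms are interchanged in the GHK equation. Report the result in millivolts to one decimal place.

Vm = 61.2 · log₁₀[(Σ P·[cation]ₒ + Σ P·[anion]ᵢ) / (Σ P·[cation]ᵢ + Σ P·[anion]ₒ)]
Numerator = 1×6.71 + 0.093×142 + 0.31×25.8 = 27.91
Denominator = 1×107 + 0.093×14.3 + 0.31×128 = 148
Vm = 61.2 · log₁₀(0.1886) = 61.2 × (-0.7245) = -44.34 mV

-44.3 mV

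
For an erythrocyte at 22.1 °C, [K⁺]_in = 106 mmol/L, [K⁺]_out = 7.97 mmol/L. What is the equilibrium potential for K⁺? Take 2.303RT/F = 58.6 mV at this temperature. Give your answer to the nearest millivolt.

E = (58.6/z) · log₁₀([K⁺]_out/[K⁺]_in) with z = +1.
= (58.6/1) · log₁₀(7.97/106) = 58.60 · log₁₀(0.07519)
= 58.60 · (-1.1238) = -65.86 mV

-66 mV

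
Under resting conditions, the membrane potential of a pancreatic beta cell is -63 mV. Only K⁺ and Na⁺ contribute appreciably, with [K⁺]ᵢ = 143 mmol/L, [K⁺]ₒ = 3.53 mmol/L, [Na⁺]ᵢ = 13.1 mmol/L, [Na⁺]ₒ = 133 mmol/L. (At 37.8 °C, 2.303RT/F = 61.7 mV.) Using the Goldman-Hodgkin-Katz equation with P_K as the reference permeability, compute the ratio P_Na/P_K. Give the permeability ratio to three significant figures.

Let α = P_Na/P_K. GHK: Vm = 61.7·log₁₀[(Kₒ + α·Naₒ)/(Kᵢ + α·Naᵢ)].
10^(Vm/61.7) = 10^(-63.0/61.7) = 0.095264
So 0.095264·(Kᵢ + α·Naᵢ) = Kₒ + α·Naₒ → α = (0.095264·143.0 − 3.53) / (133.0 − 0.095264·13.1)
α = (13.62 − 3.53) / (133.0 − 1.248) = 10.09/131.8 = 0.0766

0.0766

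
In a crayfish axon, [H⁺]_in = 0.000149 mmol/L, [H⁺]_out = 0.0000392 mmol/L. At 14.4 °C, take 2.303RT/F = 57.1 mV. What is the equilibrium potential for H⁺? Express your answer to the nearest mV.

E = (57.1/z) · log₁₀([H⁺]_out/[H⁺]_in) with z = +1.
= (57.1/1) · log₁₀(0.0000392/0.000149) = 57.10 · log₁₀(0.2631)
= 57.10 · (-0.5799) = -33.11 mV

-33 mV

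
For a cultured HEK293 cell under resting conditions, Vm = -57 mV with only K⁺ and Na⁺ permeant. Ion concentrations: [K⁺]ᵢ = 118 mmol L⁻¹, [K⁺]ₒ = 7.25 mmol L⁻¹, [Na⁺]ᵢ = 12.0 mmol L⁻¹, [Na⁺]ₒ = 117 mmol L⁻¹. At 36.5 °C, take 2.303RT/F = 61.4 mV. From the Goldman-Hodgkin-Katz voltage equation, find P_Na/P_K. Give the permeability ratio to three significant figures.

0.0577

Let α = P_Na/P_K. GHK: Vm = 61.4·log₁₀[(Kₒ + α·Naₒ)/(Kᵢ + α·Naᵢ)].
10^(Vm/61.4) = 10^(-57.0/61.4) = 0.11794
So 0.11794·(Kᵢ + α·Naᵢ) = Kₒ + α·Naₒ → α = (0.11794·118.0 − 7.25) / (117.0 − 0.11794·12.0)
α = (13.92 − 7.25) / (117.0 − 1.415) = 6.667/115.6 = 0.05768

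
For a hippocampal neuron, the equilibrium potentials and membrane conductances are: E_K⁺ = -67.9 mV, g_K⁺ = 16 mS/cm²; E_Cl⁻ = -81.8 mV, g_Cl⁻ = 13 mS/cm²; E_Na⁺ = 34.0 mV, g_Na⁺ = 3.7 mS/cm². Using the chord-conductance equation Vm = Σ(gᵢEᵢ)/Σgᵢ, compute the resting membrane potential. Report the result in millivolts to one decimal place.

Σ gᵢEᵢ = 16·(-67.9) + 13·(-81.8) + 3.7·(34.0) = -2024.00
Σ gᵢ = 16 + 13 + 3.7 = 32.7
Vm = -2024.00 / 32.7 = -61.90 mV

-61.9 mV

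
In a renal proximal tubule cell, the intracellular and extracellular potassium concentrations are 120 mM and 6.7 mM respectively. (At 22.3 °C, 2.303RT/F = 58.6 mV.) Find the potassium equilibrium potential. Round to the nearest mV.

E = (58.6/z) · log₁₀([K⁺]_out/[K⁺]_in) with z = +1.
= (58.6/1) · log₁₀(6.7/120) = 58.60 · log₁₀(0.05583)
= 58.60 · (-1.2531) = -73.43 mV

-73 mV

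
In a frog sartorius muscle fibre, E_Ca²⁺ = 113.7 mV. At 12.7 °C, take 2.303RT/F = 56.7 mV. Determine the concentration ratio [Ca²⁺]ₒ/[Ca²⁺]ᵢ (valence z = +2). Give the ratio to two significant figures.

10000

log₁₀([out]/[in]) = E·z/(56.7) = 113.7 × 2 / 56.7 = 4.0106
[out]/[in] = 10^(4.0106) = 1.025e+04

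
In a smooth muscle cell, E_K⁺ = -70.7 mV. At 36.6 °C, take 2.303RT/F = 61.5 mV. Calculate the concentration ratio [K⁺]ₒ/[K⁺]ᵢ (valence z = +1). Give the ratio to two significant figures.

log₁₀([out]/[in]) = E·z/(61.5) = -70.7 × 1 / 61.5 = -1.1496
[out]/[in] = 10^(-1.1496) = 0.07086

0.071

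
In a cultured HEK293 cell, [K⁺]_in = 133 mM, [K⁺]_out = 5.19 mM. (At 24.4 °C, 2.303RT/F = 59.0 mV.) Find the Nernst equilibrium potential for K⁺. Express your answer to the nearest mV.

E = (59.0/z) · log₁₀([K⁺]_out/[K⁺]_in) with z = +1.
= (59.0/1) · log₁₀(5.19/133) = 59.00 · log₁₀(0.03902)
= 59.00 · (-1.4087) = -83.11 mV

-83 mV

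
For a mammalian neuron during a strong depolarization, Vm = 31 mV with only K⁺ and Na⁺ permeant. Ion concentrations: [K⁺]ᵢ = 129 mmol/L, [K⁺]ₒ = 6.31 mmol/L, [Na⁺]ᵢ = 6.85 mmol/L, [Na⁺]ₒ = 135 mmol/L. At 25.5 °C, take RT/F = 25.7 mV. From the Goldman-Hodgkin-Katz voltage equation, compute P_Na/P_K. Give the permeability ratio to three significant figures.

3.79

Let α = P_Na/P_K. GHK: Vm = 25.7·ln[(Kₒ + α·Naₒ)/(Kᵢ + α·Naᵢ)].
e^(Vm/25.7) = e^(31.0/25.7) = 3.3409
So 3.3409·(Kᵢ + α·Naᵢ) = Kₒ + α·Naₒ → α = (3.3409·129.0 − 6.31) / (135.0 − 3.3409·6.85)
α = (431 − 6.31) / (135.0 − 22.88) = 424.7/112.1 = 3.788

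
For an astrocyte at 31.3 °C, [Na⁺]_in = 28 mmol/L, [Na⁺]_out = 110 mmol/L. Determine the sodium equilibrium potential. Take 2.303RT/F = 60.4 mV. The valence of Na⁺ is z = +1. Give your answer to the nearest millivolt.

36 mV

E = (60.4/z) · log₁₀([Na⁺]_out/[Na⁺]_in) with z = +1.
= (60.4/1) · log₁₀(110/28) = 60.40 · log₁₀(3.929)
= 60.40 · (0.5942) = 35.89 mV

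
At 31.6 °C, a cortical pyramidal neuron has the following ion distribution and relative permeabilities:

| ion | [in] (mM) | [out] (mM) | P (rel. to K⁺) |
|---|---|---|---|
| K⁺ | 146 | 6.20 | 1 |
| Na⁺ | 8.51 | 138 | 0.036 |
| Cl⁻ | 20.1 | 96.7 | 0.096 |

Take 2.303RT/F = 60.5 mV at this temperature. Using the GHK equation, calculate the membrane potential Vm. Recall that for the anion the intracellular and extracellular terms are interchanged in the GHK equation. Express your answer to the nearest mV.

-65 mV

Vm = 60.5 · log₁₀[(Σ P·[cation]ₒ + Σ P·[anion]ᵢ) / (Σ P·[cation]ᵢ + Σ P·[anion]ₒ)]
Numerator = 1×6.20 + 0.036×138 + 0.096×20.1 = 13.1
Denominator = 1×146 + 0.036×8.51 + 0.096×96.7 = 155.6
Vm = 60.5 · log₁₀(0.08418) = 60.5 × (-1.0748) = -65.02 mV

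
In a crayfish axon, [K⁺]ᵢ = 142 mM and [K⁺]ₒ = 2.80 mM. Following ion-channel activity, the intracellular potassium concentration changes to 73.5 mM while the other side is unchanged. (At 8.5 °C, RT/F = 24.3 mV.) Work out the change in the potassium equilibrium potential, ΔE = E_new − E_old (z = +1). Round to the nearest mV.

16 mV

E_old = (24.3/1)·ln(2.80/142) = -95.41 mV
E_new = (24.3/1)·ln(2.80/73.5) = -79.40 mV
ΔE = -79.40 − (-95.41) = 16.00 mV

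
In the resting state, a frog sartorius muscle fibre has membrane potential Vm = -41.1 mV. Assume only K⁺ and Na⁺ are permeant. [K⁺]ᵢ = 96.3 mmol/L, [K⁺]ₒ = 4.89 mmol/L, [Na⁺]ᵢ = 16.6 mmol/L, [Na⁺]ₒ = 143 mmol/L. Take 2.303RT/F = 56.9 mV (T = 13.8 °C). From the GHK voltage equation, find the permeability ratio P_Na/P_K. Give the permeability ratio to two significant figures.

0.096

Let α = P_Na/P_K. GHK: Vm = 56.9·log₁₀[(Kₒ + α·Naₒ)/(Kᵢ + α·Naᵢ)].
10^(Vm/56.9) = 10^(-41.1/56.9) = 0.18953
So 0.18953·(Kᵢ + α·Naᵢ) = Kₒ + α·Naₒ → α = (0.18953·96.3 − 4.89) / (143.0 − 0.18953·16.6)
α = (18.25 − 4.89) / (143.0 − 3.146) = 13.36/139.9 = 0.09554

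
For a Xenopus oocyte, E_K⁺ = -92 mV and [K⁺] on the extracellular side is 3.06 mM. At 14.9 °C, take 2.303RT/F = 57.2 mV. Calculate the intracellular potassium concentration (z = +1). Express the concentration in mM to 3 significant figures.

124 mM

Nernst: E = (57.2/1) · log₁₀([out]/[in]), so log₁₀([out]/[in]) = -92.0 × 1 / 57.2 = -1.6084.
[out]/[in] = 10^(-1.6084) = 0.02464.
[in] = 3.06 / 0.02464 = 124.2 mM.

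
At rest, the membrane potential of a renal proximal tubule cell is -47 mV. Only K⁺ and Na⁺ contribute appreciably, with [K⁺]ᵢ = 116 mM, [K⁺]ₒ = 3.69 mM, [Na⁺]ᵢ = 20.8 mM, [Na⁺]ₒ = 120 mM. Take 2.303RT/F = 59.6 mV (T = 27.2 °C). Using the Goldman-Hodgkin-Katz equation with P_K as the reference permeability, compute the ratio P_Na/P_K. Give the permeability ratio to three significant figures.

0.130

Let α = P_Na/P_K. GHK: Vm = 59.6·log₁₀[(Kₒ + α·Naₒ)/(Kᵢ + α·Naᵢ)].
10^(Vm/59.6) = 10^(-47.0/59.6) = 0.16271
So 0.16271·(Kᵢ + α·Naᵢ) = Kₒ + α·Naₒ → α = (0.16271·116.0 − 3.69) / (120.0 − 0.16271·20.8)
α = (18.87 − 3.69) / (120.0 − 3.384) = 15.18/116.6 = 0.1302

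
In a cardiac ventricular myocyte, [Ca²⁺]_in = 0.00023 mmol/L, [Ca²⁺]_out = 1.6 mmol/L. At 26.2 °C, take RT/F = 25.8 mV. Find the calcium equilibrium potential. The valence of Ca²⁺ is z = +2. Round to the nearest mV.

E = (25.8/z) · ln([Ca²⁺]_out/[Ca²⁺]_in) with z = +2.
= (25.8/2) · ln(1.6/0.00023) = 12.90 · ln(6957)
= 12.90 · (8.8474) = 114.13 mV

114 mV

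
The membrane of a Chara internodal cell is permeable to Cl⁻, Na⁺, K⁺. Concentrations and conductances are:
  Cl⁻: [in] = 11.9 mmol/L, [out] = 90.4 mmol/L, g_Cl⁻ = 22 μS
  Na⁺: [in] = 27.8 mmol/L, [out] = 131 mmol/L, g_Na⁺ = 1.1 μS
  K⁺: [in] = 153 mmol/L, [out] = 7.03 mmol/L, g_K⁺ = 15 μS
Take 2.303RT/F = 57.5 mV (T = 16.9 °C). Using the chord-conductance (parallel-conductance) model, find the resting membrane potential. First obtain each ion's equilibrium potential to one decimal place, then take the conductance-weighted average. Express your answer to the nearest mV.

-58 mV

E_Cl⁻ = (57.5/-1)·log₁₀(90.4/11.9) = -50.6 mV
E_Na⁺ = (57.5/1)·log₁₀(131/27.8) = 38.7 mV
E_K⁺ = (57.5/1)·log₁₀(7.03/153) = -76.9 mV
Vm = (Σ gᵢEᵢ)/(Σ gᵢ) = (22·-50.6 + 1.1·38.7 + 15·-76.9) / (22 + 1.1 + 15)
= -2224.13 / 38.1 = -58.38 mV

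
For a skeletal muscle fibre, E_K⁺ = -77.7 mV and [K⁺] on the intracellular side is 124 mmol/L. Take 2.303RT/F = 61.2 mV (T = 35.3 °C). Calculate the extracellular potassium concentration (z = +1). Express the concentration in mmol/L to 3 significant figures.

6.67 mmol/L

Nernst: E = (61.2/1) · log₁₀([out]/[in]), so log₁₀([out]/[in]) = -77.7 × 1 / 61.2 = -1.2696.
[out]/[in] = 10^(-1.2696) = 0.05375.
[out] = 0.05375 × 124 = 6.665 mmol/L.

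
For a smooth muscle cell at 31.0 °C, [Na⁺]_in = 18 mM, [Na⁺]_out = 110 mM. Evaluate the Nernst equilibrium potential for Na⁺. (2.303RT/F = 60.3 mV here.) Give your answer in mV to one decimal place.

E = (60.3/z) · log₁₀([Na⁺]_out/[Na⁺]_in) with z = +1.
= (60.3/1) · log₁₀(110/18) = 60.30 · log₁₀(6.111)
= 60.30 · (0.7861) = 47.40 mV

47.4 mV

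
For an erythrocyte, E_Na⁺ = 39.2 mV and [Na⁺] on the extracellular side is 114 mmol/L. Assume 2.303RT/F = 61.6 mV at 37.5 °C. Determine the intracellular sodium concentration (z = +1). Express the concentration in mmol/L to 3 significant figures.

26.3 mmol/L

Nernst: E = (61.6/1) · log₁₀([out]/[in]), so log₁₀([out]/[in]) = 39.2 × 1 / 61.6 = 0.6364.
[out]/[in] = 10^(0.6364) = 4.329.
[in] = 114 / 4.329 = 26.34 mmol/L.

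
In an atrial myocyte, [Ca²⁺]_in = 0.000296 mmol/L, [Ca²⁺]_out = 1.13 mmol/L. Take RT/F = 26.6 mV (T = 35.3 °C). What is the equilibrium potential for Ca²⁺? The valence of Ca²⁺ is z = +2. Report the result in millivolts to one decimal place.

109.7 mV

E = (26.6/z) · ln([Ca²⁺]_out/[Ca²⁺]_in) with z = +2.
= (26.6/2) · ln(1.13/0.000296) = 13.30 · ln(3818)
= 13.30 · (8.2474) = 109.69 mV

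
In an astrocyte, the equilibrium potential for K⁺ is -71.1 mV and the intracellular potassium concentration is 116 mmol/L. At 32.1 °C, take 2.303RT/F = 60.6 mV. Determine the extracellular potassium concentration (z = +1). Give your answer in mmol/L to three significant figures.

7.78 mmol/L

Nernst: E = (60.6/1) · log₁₀([out]/[in]), so log₁₀([out]/[in]) = -71.1 × 1 / 60.6 = -1.1733.
[out]/[in] = 10^(-1.1733) = 0.0671.
[out] = 0.0671 × 116 = 7.784 mmol/L.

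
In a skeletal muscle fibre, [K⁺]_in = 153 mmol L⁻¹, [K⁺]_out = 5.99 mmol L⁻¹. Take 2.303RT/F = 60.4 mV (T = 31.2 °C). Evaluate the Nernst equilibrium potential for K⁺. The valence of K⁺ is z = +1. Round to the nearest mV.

E = (60.4/z) · log₁₀([K⁺]_out/[K⁺]_in) with z = +1.
= (60.4/1) · log₁₀(5.99/153) = 60.40 · log₁₀(0.03915)
= 60.40 · (-1.4073) = -85.00 mV

-85 mV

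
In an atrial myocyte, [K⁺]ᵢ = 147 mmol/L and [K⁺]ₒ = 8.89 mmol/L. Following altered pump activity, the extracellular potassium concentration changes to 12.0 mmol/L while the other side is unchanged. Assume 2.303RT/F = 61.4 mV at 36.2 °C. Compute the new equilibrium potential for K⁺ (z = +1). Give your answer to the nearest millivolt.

-67 mV

After the shift: [K⁺]_out = 12.0, [K⁺]_in = 147 mmol/L.
E_new = (61.4/1)·log₁₀(12.0/147) = 61.40 · (-1.0881) = -66.81 mV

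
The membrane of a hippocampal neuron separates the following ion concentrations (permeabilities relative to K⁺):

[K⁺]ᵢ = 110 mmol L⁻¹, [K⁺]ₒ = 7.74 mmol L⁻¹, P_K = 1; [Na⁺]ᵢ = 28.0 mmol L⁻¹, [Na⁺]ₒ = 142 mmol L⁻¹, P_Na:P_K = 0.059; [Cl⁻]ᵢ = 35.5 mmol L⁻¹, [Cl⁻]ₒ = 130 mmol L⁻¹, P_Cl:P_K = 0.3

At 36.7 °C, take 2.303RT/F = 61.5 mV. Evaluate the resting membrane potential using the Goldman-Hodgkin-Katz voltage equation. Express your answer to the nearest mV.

-46 mV

Vm = 61.5 · log₁₀[(Σ P·[cation]ₒ + Σ P·[anion]ᵢ) / (Σ P·[cation]ᵢ + Σ P·[anion]ₒ)]
Numerator = 1×7.74 + 0.059×142 + 0.3×35.5 = 26.77
Denominator = 1×110 + 0.059×28.0 + 0.3×130 = 150.7
Vm = 61.5 · log₁₀(0.17768) = 61.5 × (-0.7504) = -46.15 mV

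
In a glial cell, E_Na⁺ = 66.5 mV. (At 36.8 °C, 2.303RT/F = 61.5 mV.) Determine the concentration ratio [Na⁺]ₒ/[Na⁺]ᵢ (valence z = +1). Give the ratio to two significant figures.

12

log₁₀([out]/[in]) = E·z/(61.5) = 66.5 × 1 / 61.5 = 1.0813
[out]/[in] = 10^(1.0813) = 12.06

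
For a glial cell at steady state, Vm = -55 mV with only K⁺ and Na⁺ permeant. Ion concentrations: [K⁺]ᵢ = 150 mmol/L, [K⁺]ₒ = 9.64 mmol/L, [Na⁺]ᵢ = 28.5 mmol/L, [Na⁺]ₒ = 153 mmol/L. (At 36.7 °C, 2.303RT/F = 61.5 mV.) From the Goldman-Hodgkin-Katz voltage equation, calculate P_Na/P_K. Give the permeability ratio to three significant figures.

Let α = P_Na/P_K. GHK: Vm = 61.5·log₁₀[(Kₒ + α·Naₒ)/(Kᵢ + α·Naᵢ)].
10^(Vm/61.5) = 10^(-55.0/61.5) = 0.12755
So 0.12755·(Kᵢ + α·Naᵢ) = Kₒ + α·Naₒ → α = (0.12755·150.0 − 9.64) / (153.0 − 0.12755·28.5)
α = (19.13 − 9.64) / (153.0 − 3.635) = 9.493/149.4 = 0.06356

0.0636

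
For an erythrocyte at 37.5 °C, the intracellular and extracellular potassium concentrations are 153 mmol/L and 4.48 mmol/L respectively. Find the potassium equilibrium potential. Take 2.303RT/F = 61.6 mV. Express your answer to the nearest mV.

-94 mV

E = (61.6/z) · log₁₀([K⁺]_out/[K⁺]_in) with z = +1.
= (61.6/1) · log₁₀(4.48/153) = 61.60 · log₁₀(0.02928)
= 61.60 · (-1.5334) = -94.46 mV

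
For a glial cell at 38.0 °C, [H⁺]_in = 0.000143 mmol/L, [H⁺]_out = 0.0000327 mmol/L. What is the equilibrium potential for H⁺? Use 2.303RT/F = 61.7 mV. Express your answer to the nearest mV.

-40 mV

E = (61.7/z) · log₁₀([H⁺]_out/[H⁺]_in) with z = +1.
= (61.7/1) · log₁₀(0.0000327/0.000143) = 61.70 · log₁₀(0.2287)
= 61.70 · (-0.6408) = -39.54 mV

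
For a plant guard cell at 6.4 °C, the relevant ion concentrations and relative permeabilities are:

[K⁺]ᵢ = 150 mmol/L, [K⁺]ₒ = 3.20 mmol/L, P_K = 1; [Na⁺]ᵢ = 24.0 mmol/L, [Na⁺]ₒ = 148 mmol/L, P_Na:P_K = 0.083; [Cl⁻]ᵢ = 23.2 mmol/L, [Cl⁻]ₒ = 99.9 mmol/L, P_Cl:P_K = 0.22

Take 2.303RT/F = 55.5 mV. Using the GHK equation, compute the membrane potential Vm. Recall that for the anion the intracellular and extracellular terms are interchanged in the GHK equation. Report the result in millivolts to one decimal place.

Vm = 55.5 · log₁₀[(Σ P·[cation]ₒ + Σ P·[anion]ᵢ) / (Σ P·[cation]ᵢ + Σ P·[anion]ₒ)]
Numerator = 1×3.20 + 0.083×148 + 0.22×23.2 = 20.59
Denominator = 1×150 + 0.083×24.0 + 0.22×99.9 = 174
Vm = 55.5 · log₁₀(0.11834) = 55.5 × (-0.9269) = -51.44 mV

-51.4 mV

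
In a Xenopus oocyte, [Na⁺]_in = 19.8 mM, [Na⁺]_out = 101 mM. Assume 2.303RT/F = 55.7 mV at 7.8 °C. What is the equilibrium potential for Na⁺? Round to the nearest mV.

39 mV

E = (55.7/z) · log₁₀([Na⁺]_out/[Na⁺]_in) with z = +1.
= (55.7/1) · log₁₀(101/19.8) = 55.70 · log₁₀(5.101)
= 55.70 · (0.7077) = 39.42 mV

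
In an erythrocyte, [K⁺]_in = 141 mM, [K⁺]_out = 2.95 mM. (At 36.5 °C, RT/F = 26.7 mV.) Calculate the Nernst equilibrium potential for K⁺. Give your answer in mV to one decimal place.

E = (26.7/z) · ln([K⁺]_out/[K⁺]_in) with z = +1.
= (26.7/1) · ln(2.95/141) = 26.70 · ln(0.02092)
= 26.70 · (-3.8670) = -103.25 mV

-103.2 mV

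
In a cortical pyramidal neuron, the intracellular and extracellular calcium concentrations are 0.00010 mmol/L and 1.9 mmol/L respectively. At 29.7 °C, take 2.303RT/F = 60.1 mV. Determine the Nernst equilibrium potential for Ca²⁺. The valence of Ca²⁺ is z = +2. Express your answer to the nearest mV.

E = (60.1/z) · log₁₀([Ca²⁺]_out/[Ca²⁺]_in) with z = +2.
= (60.1/2) · log₁₀(1.9/0.00010) = 30.05 · log₁₀(1.9e+04)
= 30.05 · (4.2788) = 128.58 mV

129 mV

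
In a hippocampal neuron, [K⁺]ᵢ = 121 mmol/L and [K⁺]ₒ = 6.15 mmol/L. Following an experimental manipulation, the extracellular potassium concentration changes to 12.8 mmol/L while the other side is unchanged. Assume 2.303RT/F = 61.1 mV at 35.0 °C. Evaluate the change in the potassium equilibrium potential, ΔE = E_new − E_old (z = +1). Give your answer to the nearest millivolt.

E_old = (61.1/1)·log₁₀(6.15/121) = -79.06 mV
E_new = (61.1/1)·log₁₀(12.8/121) = -59.61 mV
ΔE = -59.61 − (-79.06) = 19.45 mV

19 mV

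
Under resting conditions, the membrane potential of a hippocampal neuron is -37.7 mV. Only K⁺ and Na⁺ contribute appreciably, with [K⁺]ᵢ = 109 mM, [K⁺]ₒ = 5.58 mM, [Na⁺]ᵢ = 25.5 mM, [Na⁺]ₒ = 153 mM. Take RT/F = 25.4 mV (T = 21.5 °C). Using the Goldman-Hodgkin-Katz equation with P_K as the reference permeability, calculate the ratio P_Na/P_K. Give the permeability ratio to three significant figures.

0.130

Let α = P_Na/P_K. GHK: Vm = 25.4·ln[(Kₒ + α·Naₒ)/(Kᵢ + α·Naᵢ)].
e^(Vm/25.4) = e^(-37.7/25.4) = 0.22667
So 0.22667·(Kᵢ + α·Naᵢ) = Kₒ + α·Naₒ → α = (0.22667·109.0 − 5.58) / (153.0 − 0.22667·25.5)
α = (24.71 − 5.58) / (153.0 − 5.78) = 19.13/147.2 = 0.1299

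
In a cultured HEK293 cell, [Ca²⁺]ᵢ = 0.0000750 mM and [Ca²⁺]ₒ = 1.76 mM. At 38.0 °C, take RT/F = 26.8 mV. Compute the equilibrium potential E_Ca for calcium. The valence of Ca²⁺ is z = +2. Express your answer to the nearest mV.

E = (26.8/z) · ln([Ca²⁺]_out/[Ca²⁺]_in) with z = +2.
= (26.8/2) · ln(1.76/0.0000750) = 13.40 · ln(2.347e+04)
= 13.40 · (10.0633) = 134.85 mV

135 mV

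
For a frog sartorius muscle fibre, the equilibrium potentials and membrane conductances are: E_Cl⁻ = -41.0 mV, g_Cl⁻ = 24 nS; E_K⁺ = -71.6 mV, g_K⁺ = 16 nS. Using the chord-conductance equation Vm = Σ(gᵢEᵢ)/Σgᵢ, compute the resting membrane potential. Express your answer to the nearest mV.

-53 mV

Σ gᵢEᵢ = 24·(-41.0) + 16·(-71.6) = -2129.60
Σ gᵢ = 24 + 16 = 40
Vm = -2129.60 / 40 = -53.24 mV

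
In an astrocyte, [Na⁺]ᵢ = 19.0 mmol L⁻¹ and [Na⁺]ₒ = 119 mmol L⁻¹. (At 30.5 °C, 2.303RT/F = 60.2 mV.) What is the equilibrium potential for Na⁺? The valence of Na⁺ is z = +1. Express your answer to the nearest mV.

E = (60.2/z) · log₁₀([Na⁺]_out/[Na⁺]_in) with z = +1.
= (60.2/1) · log₁₀(119/19.0) = 60.20 · log₁₀(6.263)
= 60.20 · (0.7968) = 47.97 mV

48 mV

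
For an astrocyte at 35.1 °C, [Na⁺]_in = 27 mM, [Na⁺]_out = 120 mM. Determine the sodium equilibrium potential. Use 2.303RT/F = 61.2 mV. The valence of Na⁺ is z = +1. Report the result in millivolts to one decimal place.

E = (61.2/z) · log₁₀([Na⁺]_out/[Na⁺]_in) with z = +1.
= (61.2/1) · log₁₀(120/27) = 61.20 · log₁₀(4.444)
= 61.20 · (0.6478) = 39.65 mV

39.6 mV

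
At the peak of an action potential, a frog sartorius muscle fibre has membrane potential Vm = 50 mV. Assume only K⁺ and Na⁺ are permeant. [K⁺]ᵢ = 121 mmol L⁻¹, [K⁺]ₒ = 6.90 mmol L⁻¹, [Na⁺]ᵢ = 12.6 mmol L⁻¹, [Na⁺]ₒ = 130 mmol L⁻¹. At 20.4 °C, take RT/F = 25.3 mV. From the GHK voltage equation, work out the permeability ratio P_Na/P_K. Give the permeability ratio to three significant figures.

22.2

Let α = P_Na/P_K. GHK: Vm = 25.3·ln[(Kₒ + α·Naₒ)/(Kᵢ + α·Naᵢ)].
e^(Vm/25.3) = e^(50.0/25.3) = 7.2159
So 7.2159·(Kᵢ + α·Naᵢ) = Kₒ + α·Naₒ → α = (7.2159·121.0 − 6.9) / (130.0 − 7.2159·12.6)
α = (873.1 − 6.9) / (130.0 − 90.92) = 866.2/39.08 = 22.17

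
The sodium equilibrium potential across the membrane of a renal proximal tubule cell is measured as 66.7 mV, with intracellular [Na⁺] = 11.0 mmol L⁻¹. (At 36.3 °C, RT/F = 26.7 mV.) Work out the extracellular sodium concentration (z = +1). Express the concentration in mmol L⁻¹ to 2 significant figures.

130 mmol L⁻¹

Nernst: E = (26.7/1) · ln([out]/[in]), so ln([out]/[in]) = 66.7 × 1 / 26.7 = 2.4981.
[out]/[in] = e^(2.4981) = 12.16.
[out] = 12.16 × 11.0 = 133.8 mmol L⁻¹.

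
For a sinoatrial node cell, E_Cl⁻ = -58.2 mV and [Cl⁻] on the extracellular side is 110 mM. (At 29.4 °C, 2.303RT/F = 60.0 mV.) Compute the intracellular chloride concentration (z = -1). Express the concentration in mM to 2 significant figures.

12 mM

Nernst: E = (60.0/-1) · log₁₀([out]/[in]), so log₁₀([out]/[in]) = -58.2 × -1 / 60.0 = 0.9700.
[out]/[in] = 10^(0.9700) = 9.333.
[in] = 110 / 9.333 = 11.79 mM.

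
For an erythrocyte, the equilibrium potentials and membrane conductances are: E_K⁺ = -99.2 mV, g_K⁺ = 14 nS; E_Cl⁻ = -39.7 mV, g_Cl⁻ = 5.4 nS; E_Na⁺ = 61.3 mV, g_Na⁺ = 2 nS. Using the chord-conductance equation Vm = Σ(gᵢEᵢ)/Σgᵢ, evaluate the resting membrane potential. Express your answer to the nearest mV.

Σ gᵢEᵢ = 14·(-99.2) + 5.4·(-39.7) + 2·(61.3) = -1480.58
Σ gᵢ = 14 + 5.4 + 2 = 21.4
Vm = -1480.58 / 21.4 = -69.19 mV

-69 mV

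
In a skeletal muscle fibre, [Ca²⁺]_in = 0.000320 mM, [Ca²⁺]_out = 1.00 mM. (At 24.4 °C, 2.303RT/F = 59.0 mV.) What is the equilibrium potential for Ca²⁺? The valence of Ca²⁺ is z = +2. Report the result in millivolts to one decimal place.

103.1 mV

E = (59.0/z) · log₁₀([Ca²⁺]_out/[Ca²⁺]_in) with z = +2.
= (59.0/2) · log₁₀(1.00/0.000320) = 29.50 · log₁₀(3125)
= 29.50 · (3.4949) = 103.10 mV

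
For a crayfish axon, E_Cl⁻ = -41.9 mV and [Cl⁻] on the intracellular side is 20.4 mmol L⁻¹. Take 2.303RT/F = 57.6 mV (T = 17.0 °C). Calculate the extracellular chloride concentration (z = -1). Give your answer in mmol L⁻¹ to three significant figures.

109 mmol L⁻¹

Nernst: E = (57.6/-1) · log₁₀([out]/[in]), so log₁₀([out]/[in]) = -41.9 × -1 / 57.6 = 0.7274.
[out]/[in] = 10^(0.7274) = 5.339.
[out] = 5.339 × 20.4 = 108.9 mmol L⁻¹.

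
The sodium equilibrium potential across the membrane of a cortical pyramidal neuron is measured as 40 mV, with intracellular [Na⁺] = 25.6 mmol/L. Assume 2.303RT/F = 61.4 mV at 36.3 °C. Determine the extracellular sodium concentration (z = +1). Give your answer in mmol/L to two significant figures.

Nernst: E = (61.4/1) · log₁₀([out]/[in]), so log₁₀([out]/[in]) = 40.0 × 1 / 61.4 = 0.6515.
[out]/[in] = 10^(0.6515) = 4.482.
[out] = 4.482 × 25.6 = 114.7 mmol/L.

110 mmol/L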